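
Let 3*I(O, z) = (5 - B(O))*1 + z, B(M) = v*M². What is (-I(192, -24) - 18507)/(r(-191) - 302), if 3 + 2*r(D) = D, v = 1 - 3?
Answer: 129230/1197 ≈ 107.96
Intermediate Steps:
v = -2
r(D) = -3/2 + D/2
B(M) = -2*M²
I(O, z) = 5/3 + z/3 + 2*O²/3 (I(O, z) = ((5 - (-2)*O²)*1 + z)/3 = ((5 + 2*O²)*1 + z)/3 = ((5 + 2*O²) + z)/3 = (5 + z + 2*O²)/3 = 5/3 + z/3 + 2*O²/3)
(-I(192, -24) - 18507)/(r(-191) - 302) = (-(5/3 + (⅓)*(-24) + (⅔)*192²) - 18507)/((-3/2 + (½)*(-191)) - 302) = (-(5/3 - 8 + (⅔)*36864) - 18507)/((-3/2 - 191/2) - 302) = (-(5/3 - 8 + 24576) - 18507)/(-97 - 302) = (-1*73709/3 - 18507)/(-399) = (-73709/3 - 18507)*(-1/399) = -129230/3*(-1/399) = 129230/1197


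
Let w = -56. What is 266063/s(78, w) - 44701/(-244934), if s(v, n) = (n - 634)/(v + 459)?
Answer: -2916259828872/14083705 ≈ -2.0707e+5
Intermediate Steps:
s(v, n) = (-634 + n)/(459 + v)
266063/s(78, w) - 44701/(-244934) = 266063/(((-634 - 56)/(459 + 78))) - 44701/(-244934) = 266063/((-690/537)) - 44701*(-1/244934) = 266063/(((1/537)*(-690))) + 44701/244934 = 266063/(-230/179) + 44701/244934 = 266063*(-179/230) + 44701/244934 = -47625277/230 + 44701/244934 = -2916259828872/14083705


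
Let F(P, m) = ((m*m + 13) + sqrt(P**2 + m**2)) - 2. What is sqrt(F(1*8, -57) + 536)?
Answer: sqrt(3796 + sqrt(3313)) ≈ 62.077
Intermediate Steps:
F(P, m) = 11 + m**2 + sqrt(P**2 + m**2) (F(P, m) = ((m**2 + 13) + sqrt(P**2 + m**2)) - 2 = ((13 + m**2) + sqrt(P**2 + m**2)) - 2 = (13 + m**2 + sqrt(P**2 + m**2)) - 2 = 11 + m**2 + sqrt(P**2 + m**2))
sqrt(F(1*8, -57) + 536) = sqrt((11 + (-57)**2 + sqrt((1*8)**2 + (-57)**2)) + 536) = sqrt((11 + 3249 + sqrt(8**2 + 3249)) + 536) = sqrt((11 + 3249 + sqrt(64 + 3249)) + 536) = sqrt((11 + 3249 + sqrt(3313)) + 536) = sqrt((3260 + sqrt(3313)) + 536) = sqrt(3796 + sqrt(3313))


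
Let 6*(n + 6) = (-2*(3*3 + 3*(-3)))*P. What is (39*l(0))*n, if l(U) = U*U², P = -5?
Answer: 0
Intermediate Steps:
l(U) = U³
n = -6 (n = -6 + (-2*(3*3 + 3*(-3))*(-5))/6 = -6 + (-2*(9 - 9)*(-5))/6 = -6 + (-2*0*(-5))/6 = -6 + (0*(-5))/6 = -6 + (⅙)*0 = -6 + 0 = -6)
(39*l(0))*n = (39*0³)*(-6) = (39*0)*(-6) = 0*(-6) = 0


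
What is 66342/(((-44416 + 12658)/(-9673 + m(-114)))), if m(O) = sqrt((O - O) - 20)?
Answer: 106954361/5293 - 22114*I*sqrt(5)/5293 ≈ 20207.0 - 9.3422*I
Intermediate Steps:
m(O) = 2*I*sqrt(5) (m(O) = sqrt(0 - 20) = sqrt(-20) = 2*I*sqrt(5))
66342/(((-44416 + 12658)/(-9673 + m(-114)))) = 66342/(((-44416 + 12658)/(-9673 + 2*I*sqrt(5)))) = 66342/((-31758/(-9673 + 2*I*sqrt(5)))) = 66342*(9673/31758 - I*sqrt(5)/15879) = 106954361/5293 - 22114*I*sqrt(5)/5293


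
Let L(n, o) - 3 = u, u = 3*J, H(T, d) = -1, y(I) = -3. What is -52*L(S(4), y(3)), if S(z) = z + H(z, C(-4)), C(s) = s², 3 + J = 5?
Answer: -468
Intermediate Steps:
J = 2 (J = -3 + 5 = 2)
S(z) = -1 + z (S(z) = z - 1 = -1 + z)
u = 6 (u = 3*2 = 6)
L(n, o) = 9 (L(n, o) = 3 + 6 = 9)
-52*L(S(4), y(3)) = -52*9 = -468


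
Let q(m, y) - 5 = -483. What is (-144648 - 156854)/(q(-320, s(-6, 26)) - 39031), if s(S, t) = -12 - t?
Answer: 301502/39509 ≈ 7.6312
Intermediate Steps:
q(m, y) = -478 (q(m, y) = 5 - 483 = -478)
(-144648 - 156854)/(q(-320, s(-6, 26)) - 39031) = (-144648 - 156854)/(-478 - 39031) = -301502/(-39509) = -301502*(-1/39509) = 301502/39509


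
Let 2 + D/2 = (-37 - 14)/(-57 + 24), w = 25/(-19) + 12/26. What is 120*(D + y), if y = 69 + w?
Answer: 21921840/2717 ≈ 8068.4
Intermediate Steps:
w = -211/247 (w = 25*(-1/19) + 12*(1/26) = -25/19 + 6/13 = -211/247 ≈ -0.85425)
D = -10/11 (D = -4 + 2*((-37 - 14)/(-57 + 24)) = -4 + 2*(-51/(-33)) = -4 + 2*(-51*(-1/33)) = -4 + 2*(17/11) = -4 + 34/11 = -10/11 ≈ -0.90909)
y = 16832/247 (y = 69 - 211/247 = 16832/247 ≈ 68.146)
120*(D + y) = 120*(-10/11 + 16832/247) = 120*(182682/2717) = 21921840/2717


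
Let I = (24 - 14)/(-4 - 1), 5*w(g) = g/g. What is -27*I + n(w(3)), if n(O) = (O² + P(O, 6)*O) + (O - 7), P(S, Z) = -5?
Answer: 1156/25 ≈ 46.240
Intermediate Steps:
w(g) = ⅕ (w(g) = (g/g)/5 = (⅕)*1 = ⅕)
n(O) = -7 + O² - 4*O (n(O) = (O² - 5*O) + (O - 7) = (O² - 5*O) + (-7 + O) = -7 + O² - 4*O)
I = -2 (I = 10/(-5) = 10*(-⅕) = -2)
-27*I + n(w(3)) = -27*(-2) + (-7 + (⅕)² - 4*⅕) = 54 + (-7 + 1/25 - ⅘) = 54 - 194/25 = 1156/25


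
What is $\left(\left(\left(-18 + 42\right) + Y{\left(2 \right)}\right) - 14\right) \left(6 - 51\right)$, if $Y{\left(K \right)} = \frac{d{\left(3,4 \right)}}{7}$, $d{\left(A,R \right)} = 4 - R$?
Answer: $-450$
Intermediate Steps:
$Y{\left(K \right)} = 0$ ($Y{\left(K \right)} = \frac{4 - 4}{7} = \left(4 - 4\right) \frac{1}{7} = 0 \cdot \frac{1}{7} = 0$)
$\left(\left(\left(-18 + 42\right) + Y{\left(2 \right)}\right) - 14\right) \left(6 - 51\right) = \left(\left(\left(-18 + 42\right) + 0\right) - 14\right) \left(6 - 51\right) = \left(\left(24 + 0\right) + \left(-69 + 55\right)\right) \left(-45\right) = \left(24 - 14\right) \left(-45\right) = 10 \left(-45\right) = -450$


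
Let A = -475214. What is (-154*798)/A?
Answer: 61446/237607 ≈ 0.25860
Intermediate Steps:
(-154*798)/A = -154*798/(-475214) = -122892*(-1/475214) = 61446/237607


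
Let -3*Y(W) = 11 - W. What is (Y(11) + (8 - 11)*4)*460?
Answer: -5520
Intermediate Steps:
Y(W) = -11/3 + W/3 (Y(W) = -(11 - W)/3 = -11/3 + W/3)
(Y(11) + (8 - 11)*4)*460 = ((-11/3 + (⅓)*11) + (8 - 11)*4)*460 = ((-11/3 + 11/3) - 3*4)*460 = (0 - 12)*460 = -12*460 = -5520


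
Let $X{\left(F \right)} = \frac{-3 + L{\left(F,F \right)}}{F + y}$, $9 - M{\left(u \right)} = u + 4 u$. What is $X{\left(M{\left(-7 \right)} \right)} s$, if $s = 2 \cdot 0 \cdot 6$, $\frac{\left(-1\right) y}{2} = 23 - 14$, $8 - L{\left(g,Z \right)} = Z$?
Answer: $0$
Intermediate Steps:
$L{\left(g,Z \right)} = 8 - Z$
$M{\left(u \right)} = 9 - 5 u$ ($M{\left(u \right)} = 9 - \left(u + 4 u\right) = 9 - 5 u$)
$y = -18$ ($y = - 2 \left(23 - 14\right) = \left(-2\right) 9 = -18$)
$X{\left(F \right)} = \frac{5 - F}{-18 + F}$ ($X{\left(F \right)} = \frac{-3 - \left(-8 + F\right)}{F - 18} = \frac{5 - F}{-18 + F}$)
$s = 0$ ($s = 0 \cdot 6 = 0$)
$X{\left(M{\left(-7 \right)} \right)} s = \frac{5 - \left(9 - -35\right)}{-18 + \left(9 - -35\right)} 0 = \frac{5 - \left(9 + 35\right)}{-18 + \left(9 + 35\right)} 0 = \frac{5 - 44}{-18 + 44} \cdot 0 = \frac{5 - 44}{26} \cdot 0 = \frac{1}{26} \left(-39\right) 0 = \left(- \frac{3}{2}\right) 0 = 0$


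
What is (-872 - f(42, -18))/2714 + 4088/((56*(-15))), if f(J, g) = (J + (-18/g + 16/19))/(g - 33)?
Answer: -1337531/257830 ≈ -5.1876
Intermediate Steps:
f(J, g) = (16/19 + J - 18/g)/(-33 + g) (f(J, g) = (J + (-18/g + 16*(1/19)))/(-33 + g) = (J + (-18/g + 16/19))/(-33 + g) = (J + (16/19 - 18/g))/(-33 + g) = (16/19 + J - 18/g)/(-33 + g))
(-872 - f(42, -18))/2714 + 4088/((56*(-15))) = (-872 - (-18 + (16/19)*(-18) + 42*(-18))/((-18)*(-33 - 18)))/2714 + 4088/((56*(-15))) = (-872 - (-1)*(-18 - 288/19 - 756)/(18*(-51)))*(1/2714) + 4088/(-840) = (-872 - (-1)*(-1)*(-14994)/(18*51*19))*(1/2714) + 4088*(-1/840) = (-872 - 1*(-49/57))*(1/2714) - 73/15 = (-872 + 49/57)*(1/2714) - 73/15 = -49655/57*1/2714 - 73/15 = -49655/154698 - 73/15 = -1337531/257830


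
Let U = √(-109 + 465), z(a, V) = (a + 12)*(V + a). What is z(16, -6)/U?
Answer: 140*√89/89 ≈ 14.840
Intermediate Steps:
z(a, V) = (12 + a)*(V + a)
U = 2*√89 (U = √356 = 2*√89 ≈ 18.868)
z(16, -6)/U = (16² + 12*(-6) + 12*16 - 6*16)/((2*√89)) = (256 - 72 + 192 - 96)*(√89/178) = 280*(√89/178) = 140*√89/89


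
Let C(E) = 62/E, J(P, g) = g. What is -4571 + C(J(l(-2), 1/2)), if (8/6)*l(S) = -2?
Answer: -4447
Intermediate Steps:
l(S) = -3/2 (l(S) = (¾)*(-2) = -3/2)
-4571 + C(J(l(-2), 1/2)) = -4571 + 62/(1/2) = -4571 + 62/(½) = -4571 + 62*2 = -4571 + 124 = -4447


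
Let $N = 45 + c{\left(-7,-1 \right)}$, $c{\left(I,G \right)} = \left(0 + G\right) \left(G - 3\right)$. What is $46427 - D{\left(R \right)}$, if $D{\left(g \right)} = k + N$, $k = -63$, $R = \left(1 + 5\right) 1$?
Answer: $46441$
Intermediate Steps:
$R = 6$ ($R = 6 \cdot 1 = 6$)
$c{\left(I,G \right)} = G \left(-3 + G\right)$
$N = 49$ ($N = 45 - \left(-3 - 1\right) = 45 - -4 = 45 + 4 = 49$)
$D{\left(g \right)} = -14$ ($D{\left(g \right)} = -63 + 49 = -14$)
$46427 - D{\left(R \right)} = 46427 - -14 = 46427 + 14 = 46441$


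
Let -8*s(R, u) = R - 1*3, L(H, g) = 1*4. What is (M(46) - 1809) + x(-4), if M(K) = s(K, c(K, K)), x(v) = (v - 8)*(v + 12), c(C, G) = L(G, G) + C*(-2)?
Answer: -15283/8 ≈ -1910.4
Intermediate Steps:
L(H, g) = 4
c(C, G) = 4 - 2*C (c(C, G) = 4 + C*(-2) = 4 - 2*C)
x(v) = (-8 + v)*(12 + v)
s(R, u) = 3/8 - R/8 (s(R, u) = -(R - 1*3)/8 = -(R - 3)/8 = -(-3 + R)/8 = 3/8 - R/8)
M(K) = 3/8 - K/8
(M(46) - 1809) + x(-4) = ((3/8 - ⅛*46) - 1809) + (-96 + (-4)² + 4*(-4)) = ((3/8 - 23/4) - 1809) + (-96 + 16 - 16) = (-43/8 - 1809) - 96 = -14515/8 - 96 = -15283/8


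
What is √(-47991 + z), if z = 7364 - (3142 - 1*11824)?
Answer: I*√31945 ≈ 178.73*I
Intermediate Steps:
z = 16046 (z = 7364 - (3142 - 11824) = 7364 - 1*(-8682) = 7364 + 8682 = 16046)
√(-47991 + z) = √(-47991 + 16046) = √(-31945) = I*√31945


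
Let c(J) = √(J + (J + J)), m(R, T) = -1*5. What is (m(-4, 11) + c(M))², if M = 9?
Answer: 52 - 30*√3 ≈ 0.038476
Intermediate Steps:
m(R, T) = -5
c(J) = √3*√J (c(J) = √(J + 2*J) = √(3*J) = √3*√J)
(m(-4, 11) + c(M))² = (-5 + √3*√9)² = (-5 + √3*3)² = (-5 + 3*√3)²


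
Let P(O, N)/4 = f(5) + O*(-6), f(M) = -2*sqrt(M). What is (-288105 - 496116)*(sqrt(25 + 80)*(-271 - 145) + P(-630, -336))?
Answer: -11857421520 + 6273768*sqrt(5) + 326235936*sqrt(105) ≈ -8.5005e+9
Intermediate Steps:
P(O, N) = -24*O - 8*sqrt(5) (P(O, N) = 4*(-2*sqrt(5) + O*(-6)) = 4*(-2*sqrt(5) - 6*O) = 4*(-6*O - 2*sqrt(5)) = -24*O - 8*sqrt(5))
(-288105 - 496116)*(sqrt(25 + 80)*(-271 - 145) + P(-630, -336)) = (-288105 - 496116)*(sqrt(25 + 80)*(-271 - 145) + (-24*(-630) - 8*sqrt(5))) = -784221*(sqrt(105)*(-416) + (15120 - 8*sqrt(5))) = -784221*(-416*sqrt(105) + (15120 - 8*sqrt(5))) = -784221*(15120 - 416*sqrt(105) - 8*sqrt(5)) = -11857421520 + 6273768*sqrt(5) + 326235936*sqrt(105)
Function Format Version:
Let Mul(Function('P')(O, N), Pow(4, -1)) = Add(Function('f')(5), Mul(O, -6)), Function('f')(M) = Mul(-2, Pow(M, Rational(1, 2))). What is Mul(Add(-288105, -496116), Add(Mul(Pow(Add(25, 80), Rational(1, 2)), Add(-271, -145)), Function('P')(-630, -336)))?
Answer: Add(-11857421520, Mul(6273768, Pow(5, Rational(1, 2))), Mul(326235936, Pow(105, Rational(1, 2)))) ≈ -8.5005e+9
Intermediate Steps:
Function('P')(O, N) = Add(Mul(-24, O), Mul(-8, Pow(5, Rational(1, 2)))) (Function('P')(O, N) = Mul(4, Add(Mul(-2, Pow(5, Rational(1, 2))), Mul(O, -6))) = Mul(4, Add(Mul(-2, Pow(5, Rational(1, 2))), Mul(-6, O))) = Mul(4, Add(Mul(-6, O), Mul(-2, Pow(5, Rational(1, 2))))) = Add(Mul(-24, O), Mul(-8, Pow(5, Rational(1, 2)))))
Mul(Add(-288105, -496116), Add(Mul(Pow(Add(25, 80), Rational(1, 2)), Add(-271, -145)), Function('P')(-630, -336))) = Mul(Add(-288105, -496116), Add(Mul(Pow(Add(25, 80), Rational(1, 2)), Add(-271, -145)), Add(Mul(-24, -630), Mul(-8, Pow(5, Rational(1, 2)))))) = Mul(-784221, Add(Mul(Pow(105, Rational(1, 2)), -416), Add(15120, Mul(-8, Pow(5, Rational(1, 2)))))) = Mul(-784221, Add(Mul(-416, Pow(105, Rational(1, 2))), Add(15120, Mul(-8, Pow(5, Rational(1, 2)))))) = Mul(-784221, Add(15120, Mul(-416, Pow(105, Rational(1, 2))), Mul(-8, Pow(5, Rational(1, 2))))) = Add(-11857421520, Mul(6273768, Pow(5, Rational(1, 2))), Mul(326235936, Pow(105, Rational(1, 2))))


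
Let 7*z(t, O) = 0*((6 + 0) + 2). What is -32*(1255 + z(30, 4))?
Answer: -40160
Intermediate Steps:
z(t, O) = 0 (z(t, O) = (0*((6 + 0) + 2))/7 = (0*(6 + 2))/7 = (0*8)/7 = (1/7)*0 = 0)
-32*(1255 + z(30, 4)) = -32*(1255 + 0) = -32*1255 = -40160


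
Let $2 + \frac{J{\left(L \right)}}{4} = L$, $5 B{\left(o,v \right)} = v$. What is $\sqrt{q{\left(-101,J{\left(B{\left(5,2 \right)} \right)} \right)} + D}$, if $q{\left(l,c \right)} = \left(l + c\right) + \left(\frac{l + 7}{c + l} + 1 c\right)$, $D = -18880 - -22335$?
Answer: $\frac{4 \sqrt{1505860770}}{2685} \approx 57.811$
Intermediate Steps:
$B{\left(o,v \right)} = \frac{v}{5}$
$J{\left(L \right)} = -8 + 4 L$
$D = 3455$ ($D = -18880 + 22335 = 3455$)
$q{\left(l,c \right)} = l + 2 c + \frac{7 + l}{c + l}$ ($q{\left(l,c \right)} = \left(c + l\right) + \left(\frac{7 + l}{c + l} + c\right) = \left(c + l\right) + \left(c + \frac{7 + l}{c + l}\right) = l + 2 c + \frac{7 + l}{c + l}$)
$\sqrt{q{\left(-101,J{\left(B{\left(5,2 \right)} \right)} \right)} + D} = \sqrt{\frac{7 - 101 + \left(-101\right)^{2} + 2 \left(-8 + 4 \cdot \frac{1}{5} \cdot 2\right)^{2} + 3 \left(-8 + 4 \cdot \frac{1}{5} \cdot 2\right) \left(-101\right)}{\left(-8 + 4 \cdot \frac{1}{5} \cdot 2\right) - 101} + 3455} = \sqrt{\frac{7 - 101 + 10201 + 2 \left(-8 + 4 \cdot \frac{2}{5}\right)^{2} + 3 \left(-8 + 4 \cdot \frac{2}{5}\right) \left(-101\right)}{\left(-8 + 4 \cdot \frac{2}{5}\right) - 101} + 3455} = \sqrt{\frac{7 - 101 + 10201 + 2 \left(-8 + \frac{8}{5}\right)^{2} + 3 \left(-8 + \frac{8}{5}\right) \left(-101\right)}{\left(-8 + \frac{8}{5}\right) - 101} + 3455} = \sqrt{\frac{7 - 101 + 10201 + 2 \left(- \frac{32}{5}\right)^{2} + 3 \left(- \frac{32}{5}\right) \left(-101\right)}{- \frac{32}{5} - 101} + 3455} = \sqrt{\frac{7 - 101 + 10201 + 2 \cdot \frac{1024}{25} + \frac{9696}{5}}{- \frac{537}{5}} + 3455} = \sqrt{- \frac{5 \left(7 - 101 + 10201 + \frac{2048}{25} + \frac{9696}{5}\right)}{537} + 3455} = \sqrt{\left(- \frac{5}{537}\right) \frac{303203}{25} + 3455} = \sqrt{- \frac{303203}{2685} + 3455} = \sqrt{\frac{8973472}{2685}} = \frac{4 \sqrt{1505860770}}{2685}$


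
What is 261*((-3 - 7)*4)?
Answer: -10440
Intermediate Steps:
261*((-3 - 7)*4) = 261*(-10*4) = 261*(-40) = -10440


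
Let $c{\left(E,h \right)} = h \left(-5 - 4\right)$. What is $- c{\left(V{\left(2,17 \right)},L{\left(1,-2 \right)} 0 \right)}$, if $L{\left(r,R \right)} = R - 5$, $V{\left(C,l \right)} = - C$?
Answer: $0$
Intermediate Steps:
$L{\left(r,R \right)} = -5 + R$
$c{\left(E,h \right)} = - 9 h$ ($c{\left(E,h \right)} = h \left(-9\right) = - 9 h$)
$- c{\left(V{\left(2,17 \right)},L{\left(1,-2 \right)} 0 \right)} = - \left(-9\right) \left(-5 - 2\right) 0 = - \left(-9\right) \left(\left(-7\right) 0\right) = - \left(-9\right) 0 = \left(-1\right) 0 = 0$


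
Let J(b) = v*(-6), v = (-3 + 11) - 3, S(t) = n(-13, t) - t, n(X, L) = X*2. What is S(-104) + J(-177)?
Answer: 48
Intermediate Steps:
n(X, L) = 2*X
S(t) = -26 - t (S(t) = 2*(-13) - t = -26 - t)
v = 5 (v = 8 - 3 = 5)
J(b) = -30 (J(b) = 5*(-6) = -30)
S(-104) + J(-177) = (-26 - 1*(-104)) - 30 = (-26 + 104) - 30 = 78 - 30 = 48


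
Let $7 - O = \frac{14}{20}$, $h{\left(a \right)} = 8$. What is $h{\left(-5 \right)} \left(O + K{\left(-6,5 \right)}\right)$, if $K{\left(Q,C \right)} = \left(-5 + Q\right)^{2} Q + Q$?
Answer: $- \frac{29028}{5} \approx -5805.6$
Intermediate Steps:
$O = \frac{63}{10}$ ($O = 7 - \frac{14}{20} = 7 - 14 \cdot \frac{1}{20} = 7 - \frac{7}{10} = \frac{63}{10} \approx 6.3$)
$K{\left(Q,C \right)} = Q + Q \left(-5 + Q\right)^{2}$ ($K{\left(Q,C \right)} = Q \left(-5 + Q\right)^{2} + Q = Q + Q \left(-5 + Q\right)^{2}$)
$h{\left(-5 \right)} \left(O + K{\left(-6,5 \right)}\right) = 8 \left(\frac{63}{10} - 6 \left(1 + \left(-5 - 6\right)^{2}\right)\right) = 8 \left(\frac{63}{10} - 6 \left(1 + \left(-11\right)^{2}\right)\right) = 8 \left(\frac{63}{10} - 6 \left(1 + 121\right)\right) = 8 \left(\frac{63}{10} - 732\right) = 8 \left(- \frac{7257}{10}\right) = - \frac{29028}{5}$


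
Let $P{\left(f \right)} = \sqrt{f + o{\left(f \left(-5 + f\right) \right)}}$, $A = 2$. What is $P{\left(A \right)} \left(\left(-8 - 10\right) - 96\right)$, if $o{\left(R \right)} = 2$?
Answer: $-228$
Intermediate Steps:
$P{\left(f \right)} = \sqrt{2 + f}$ ($P{\left(f \right)} = \sqrt{f + 2} = \sqrt{2 + f}$)
$P{\left(A \right)} \left(\left(-8 - 10\right) - 96\right) = \sqrt{2 + 2} \left(\left(-8 - 10\right) - 96\right) = \sqrt{4} \left(\left(-8 - 10\right) - 96\right) = 2 \left(-18 - 96\right) = 2 \left(-114\right) = -228$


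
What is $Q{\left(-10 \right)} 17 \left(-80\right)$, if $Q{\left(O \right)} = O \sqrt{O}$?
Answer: $13600 i \sqrt{10} \approx 43007.0 i$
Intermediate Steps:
$Q{\left(O \right)} = O^{\frac{3}{2}}$
$Q{\left(-10 \right)} 17 \left(-80\right) = \left(-10\right)^{\frac{3}{2}} \cdot 17 \left(-80\right) = - 10 i \sqrt{10} \cdot 17 \left(-80\right) = - 170 i \sqrt{10} \left(-80\right) = 13600 i \sqrt{10}$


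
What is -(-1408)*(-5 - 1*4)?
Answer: -12672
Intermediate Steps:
-(-1408)*(-5 - 1*4) = -(-1408)*(-5 - 4) = -(-1408)*(-9) = -88*144 = -12672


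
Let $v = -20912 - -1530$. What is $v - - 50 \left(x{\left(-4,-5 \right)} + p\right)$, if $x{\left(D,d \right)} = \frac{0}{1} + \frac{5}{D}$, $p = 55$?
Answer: $- \frac{33389}{2} \approx -16695.0$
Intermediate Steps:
$x{\left(D,d \right)} = \frac{5}{D}$ ($x{\left(D,d \right)} = 0 \cdot 1 + \frac{5}{D} = 0 + \frac{5}{D} = \frac{5}{D}$)
$v = -19382$ ($v = -20912 + \left(-1179 + 2709\right) = -20912 + 1530 = -19382$)
$v - - 50 \left(x{\left(-4,-5 \right)} + p\right) = -19382 - - 50 \left(\frac{5}{-4} + 55\right) = -19382 - - 50 \left(5 \left(- \frac{1}{4}\right) + 55\right) = -19382 - - 50 \left(- \frac{5}{4} + 55\right) = -19382 - \left(-50\right) \frac{215}{4} = -19382 - - \frac{5375}{2} = -19382 + \frac{5375}{2} = - \frac{33389}{2}$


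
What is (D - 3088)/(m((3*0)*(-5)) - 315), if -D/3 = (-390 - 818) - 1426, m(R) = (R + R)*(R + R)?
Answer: -4814/315 ≈ -15.283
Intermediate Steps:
m(R) = 4*R² (m(R) = (2*R)*(2*R) = 4*R²)
D = 7902 (D = -3*((-390 - 818) - 1426) = -3*(-1208 - 1426) = -3*(-2634) = 7902)
(D - 3088)/(m((3*0)*(-5)) - 315) = (7902 - 3088)/(4*((3*0)*(-5))² - 315) = 4814/(4*(0*(-5))² - 315) = 4814/(4*0² - 315) = 4814/(4*0 - 315) = 4814/(0 - 315) = 4814/(-315) = 4814*(-1/315) = -4814/315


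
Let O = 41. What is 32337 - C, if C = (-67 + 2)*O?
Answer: 35002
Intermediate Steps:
C = -2665 (C = (-67 + 2)*41 = -65*41 = -2665)
32337 - C = 32337 - 1*(-2665) = 32337 + 2665 = 35002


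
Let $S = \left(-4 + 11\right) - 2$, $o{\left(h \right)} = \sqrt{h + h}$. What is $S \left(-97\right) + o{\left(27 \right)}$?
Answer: $-485 + 3 \sqrt{6} \approx -477.65$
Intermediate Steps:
$o{\left(h \right)} = \sqrt{2} \sqrt{h}$ ($o{\left(h \right)} = \sqrt{2 h} = \sqrt{2} \sqrt{h}$)
$S = 5$ ($S = 7 - 2 = 5$)
$S \left(-97\right) + o{\left(27 \right)} = 5 \left(-97\right) + \sqrt{2} \sqrt{27} = -485 + \sqrt{2} \cdot 3 \sqrt{3} = -485 + 3 \sqrt{6}$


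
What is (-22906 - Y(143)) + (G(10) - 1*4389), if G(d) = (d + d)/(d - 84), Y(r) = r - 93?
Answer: -1011775/37 ≈ -27345.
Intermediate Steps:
Y(r) = -93 + r
G(d) = 2*d/(-84 + d) (G(d) = (2*d)/(-84 + d) = 2*d/(-84 + d))
(-22906 - Y(143)) + (G(10) - 1*4389) = (-22906 - (-93 + 143)) + (2*10/(-84 + 10) - 1*4389) = (-22906 - 1*50) + (2*10/(-74) - 4389) = (-22906 - 50) + (2*10*(-1/74) - 4389) = -22956 + (-10/37 - 4389) = -22956 - 162403/37 = -1011775/37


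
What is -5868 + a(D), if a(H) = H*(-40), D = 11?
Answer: -6308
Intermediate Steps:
a(H) = -40*H
-5868 + a(D) = -5868 - 40*11 = -5868 - 440 = -6308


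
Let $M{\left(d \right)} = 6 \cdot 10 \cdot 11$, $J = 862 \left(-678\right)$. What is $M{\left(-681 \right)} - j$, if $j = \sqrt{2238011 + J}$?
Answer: $660 - 5 \sqrt{66143} \approx -625.91$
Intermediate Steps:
$J = -584436$
$j = 5 \sqrt{66143}$ ($j = \sqrt{2238011 - 584436} = \sqrt{1653575} = 5 \sqrt{66143} \approx 1285.9$)
$M{\left(d \right)} = 660$ ($M{\left(d \right)} = 60 \cdot 11 = 660$)
$M{\left(-681 \right)} - j = 660 - 5 \sqrt{66143}$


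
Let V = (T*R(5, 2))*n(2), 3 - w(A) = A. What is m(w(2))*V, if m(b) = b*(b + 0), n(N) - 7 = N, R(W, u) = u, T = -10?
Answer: -180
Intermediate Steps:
w(A) = 3 - A
n(N) = 7 + N
V = -180 (V = (-10*2)*(7 + 2) = -20*9 = -180)
m(b) = b² (m(b) = b*b = b²)
m(w(2))*V = (3 - 1*2)²*(-180) = (3 - 2)²*(-180) = 1²*(-180) = 1*(-180) = -180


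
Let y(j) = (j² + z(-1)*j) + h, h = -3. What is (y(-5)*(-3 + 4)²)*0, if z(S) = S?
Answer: 0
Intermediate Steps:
y(j) = -3 + j² - j (y(j) = (j² - j) - 3 = -3 + j² - j)
(y(-5)*(-3 + 4)²)*0 = ((-3 + (-5)² - 1*(-5))*(-3 + 4)²)*0 = ((-3 + 25 + 5)*1²)*0 = (27*1)*0 = 27*0 = 0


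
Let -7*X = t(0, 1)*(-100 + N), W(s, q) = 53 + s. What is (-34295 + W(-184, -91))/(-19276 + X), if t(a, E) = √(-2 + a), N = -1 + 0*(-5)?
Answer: 16258091612/9103332513 + 12169591*I*√2/9103332513 ≈ 1.7859 + 0.0018906*I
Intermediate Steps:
N = -1 (N = -1 + 0 = -1)
X = 101*I*√2/7 (X = -√(-2 + 0)*(-100 - 1)/7 = -√(-2)*(-101)/7 = -I*√2*(-101)/7 = -(-101)*I*√2/7 = 101*I*√2/7 ≈ 20.405*I)
(-34295 + W(-184, -91))/(-19276 + X) = (-34295 + (53 - 184))/(-19276 + 101*I*√2/7) = (-34295 - 131)/(-19276 + 101*I*√2/7) = -34426/(-19276 + 101*I*√2/7)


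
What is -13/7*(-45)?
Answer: 585/7 ≈ 83.571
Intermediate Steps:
-13/7*(-45) = 585/7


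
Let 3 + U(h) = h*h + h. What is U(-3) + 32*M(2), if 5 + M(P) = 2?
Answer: -93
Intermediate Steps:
U(h) = -3 + h + h**2 (U(h) = -3 + (h*h + h) = -3 + (h**2 + h) = -3 + (h + h**2) = -3 + h + h**2)
M(P) = -3 (M(P) = -5 + 2 = -3)
U(-3) + 32*M(2) = (-3 - 3 + (-3)**2) + 32*(-3) = (-3 - 3 + 9) - 96 = 3 - 96 = -93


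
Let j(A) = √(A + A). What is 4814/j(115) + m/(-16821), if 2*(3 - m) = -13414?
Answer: -6710/16821 + 2407*√230/115 ≈ 317.03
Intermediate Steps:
j(A) = √2*√A (j(A) = √(2*A) = √2*√A)
m = 6710 (m = 3 - ½*(-13414) = 3 + 6707 = 6710)
4814/j(115) + m/(-16821) = 4814/((√2*√115)) + 6710/(-16821) = 4814/(√230) + 6710*(-1/16821) = 4814*(√230/230) - 6710/16821 = 2407*√230/115 - 6710/16821 = -6710/16821 + 2407*√230/115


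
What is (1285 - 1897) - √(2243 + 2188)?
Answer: -612 - √4431 ≈ -678.57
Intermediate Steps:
(1285 - 1897) - √(2243 + 2188) = -612 - √4431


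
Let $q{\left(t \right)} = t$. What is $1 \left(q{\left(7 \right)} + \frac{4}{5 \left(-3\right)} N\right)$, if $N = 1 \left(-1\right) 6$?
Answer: $\frac{43}{5} \approx 8.6$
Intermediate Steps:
$N = -6$ ($N = \left(-1\right) 6 = -6$)
$1 \left(q{\left(7 \right)} + \frac{4}{5 \left(-3\right)} N\right) = 1 \left(7 + \frac{4}{5 \left(-3\right)} \left(-6\right)\right) = 1 \left(7 + \frac{4}{-15} \left(-6\right)\right) = 1 \left(7 + 4 \left(- \frac{1}{15}\right) \left(-6\right)\right) = 1 \left(7 - - \frac{8}{5}\right) = 1 \left(7 + \frac{8}{5}\right) = 1 \cdot \frac{43}{5} = \frac{43}{5}$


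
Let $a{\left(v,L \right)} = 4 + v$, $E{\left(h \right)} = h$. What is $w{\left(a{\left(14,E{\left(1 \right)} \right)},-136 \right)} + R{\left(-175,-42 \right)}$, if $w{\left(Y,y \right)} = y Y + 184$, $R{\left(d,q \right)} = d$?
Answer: $-2439$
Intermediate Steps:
$w{\left(Y,y \right)} = 184 + Y y$ ($w{\left(Y,y \right)} = Y y + 184 = 184 + Y y$)
$w{\left(a{\left(14,E{\left(1 \right)} \right)},-136 \right)} + R{\left(-175,-42 \right)} = \left(184 + \left(4 + 14\right) \left(-136\right)\right) - 175 = \left(184 + 18 \left(-136\right)\right) - 175 = \left(184 - 2448\right) - 175 = -2264 - 175 = -2439$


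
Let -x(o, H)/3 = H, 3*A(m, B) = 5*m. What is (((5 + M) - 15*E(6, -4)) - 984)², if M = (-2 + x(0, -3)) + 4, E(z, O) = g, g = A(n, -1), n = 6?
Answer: 1249924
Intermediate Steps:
A(m, B) = 5*m/3 (A(m, B) = (5*m)/3 = 5*m/3)
g = 10 (g = (5/3)*6 = 10)
x(o, H) = -3*H
E(z, O) = 10
M = 11 (M = (-2 - 3*(-3)) + 4 = (-2 + 9) + 4 = 7 + 4 = 11)
(((5 + M) - 15*E(6, -4)) - 984)² = (((5 + 11) - 15*10) - 984)² = ((16 - 150) - 984)² = (-134 - 984)² = (-1118)² = 1249924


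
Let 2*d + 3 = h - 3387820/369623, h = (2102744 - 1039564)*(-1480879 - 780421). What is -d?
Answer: 888636133896378689/739246 ≈ 1.2021e+12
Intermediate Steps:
h = -2404168934000 (h = 1063180*(-2261300) = -2404168934000)
d = -888636133896378689/739246 (d = -3/2 + (-2404168934000 - 3387820/369623)/2 = -3/2 + (1/2)*(-888636133895269820/369623) = -3/2 - 444318066947634910/369623 = -888636133896378689/739246 ≈ -1.2021e+12)
-d = -1*(-888636133896378689/739246) = 888636133896378689/739246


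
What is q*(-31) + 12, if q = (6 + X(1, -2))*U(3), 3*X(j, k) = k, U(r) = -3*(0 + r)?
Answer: 1500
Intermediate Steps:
U(r) = -3*r
X(j, k) = k/3
q = -48 (q = (6 + (⅓)*(-2))*(-3*3) = (6 - ⅔)*(-9) = (16/3)*(-9) = -48)
q*(-31) + 12 = -48*(-31) + 12 = 1488 + 12 = 1500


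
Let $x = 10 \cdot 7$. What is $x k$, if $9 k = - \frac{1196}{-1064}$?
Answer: $\frac{1495}{171} \approx 8.7427$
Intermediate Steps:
$x = 70$
$k = \frac{299}{2394}$ ($k = \frac{\left(-1196\right) \frac{1}{-1064}}{9} = \frac{\left(-1196\right) \left(- \frac{1}{1064}\right)}{9} = \frac{1}{9} \cdot \frac{299}{266} = \frac{299}{2394} \approx 0.1249$)
$x k = 70 \cdot \frac{299}{2394} = \frac{1495}{171}$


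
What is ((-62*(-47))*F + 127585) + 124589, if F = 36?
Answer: 357078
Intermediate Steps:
((-62*(-47))*F + 127585) + 124589 = (-62*(-47)*36 + 127585) + 124589 = (2914*36 + 127585) + 124589 = (104904 + 127585) + 124589 = 232489 + 124589 = 357078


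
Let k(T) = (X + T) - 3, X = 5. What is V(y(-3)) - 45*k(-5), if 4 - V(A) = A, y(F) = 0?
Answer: 139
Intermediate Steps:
V(A) = 4 - A
k(T) = 2 + T (k(T) = (5 + T) - 3 = 2 + T)
V(y(-3)) - 45*k(-5) = (4 - 1*0) - 45*(2 - 5) = (4 + 0) - 45*(-3) = 4 + 135 = 139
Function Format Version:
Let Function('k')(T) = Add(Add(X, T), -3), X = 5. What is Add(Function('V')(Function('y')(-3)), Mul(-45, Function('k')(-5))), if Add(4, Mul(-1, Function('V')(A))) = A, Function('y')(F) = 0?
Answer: 139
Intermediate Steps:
Function('V')(A) = Add(4, Mul(-1, A))
Function('k')(T) = Add(2, T) (Function('k')(T) = Add(Add(5, T), -3) = Add(2, T))
Add(Function('V')(Function('y')(-3)), Mul(-45, Function('k')(-5))) = Add(Add(4, Mul(-1, 0)), Mul(-45, Add(2, -5))) = Add(Add(4, 0), Mul(-45, -3)) = Add(4, 135) = 139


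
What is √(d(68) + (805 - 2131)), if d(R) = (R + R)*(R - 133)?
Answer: I*√10166 ≈ 100.83*I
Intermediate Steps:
d(R) = 2*R*(-133 + R) (d(R) = (2*R)*(-133 + R) = 2*R*(-133 + R))
√(d(68) + (805 - 2131)) = √(2*68*(-133 + 68) + (805 - 2131)) = √(2*68*(-65) - 1326) = √(-8840 - 1326) = √(-10166) = I*√10166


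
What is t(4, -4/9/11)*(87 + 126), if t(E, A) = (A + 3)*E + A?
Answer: 82928/33 ≈ 2513.0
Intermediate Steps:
t(E, A) = A + E*(3 + A) (t(E, A) = (3 + A)*E + A = E*(3 + A) + A = A + E*(3 + A))
t(4, -4/9/11)*(87 + 126) = (-4/9/11 + 3*4 + (-4/9/11)*4)*(87 + 126) = (-4*1/9*(1/11) + 12 + (-4*1/9*(1/11))*4)*213 = (-4/9*1/11 + 12 - 4/9*1/11*4)*213 = (-4/99 + 12 - 4/99*4)*213 = (-4/99 + 12 - 16/99)*213 = (1168/99)*213 = 82928/33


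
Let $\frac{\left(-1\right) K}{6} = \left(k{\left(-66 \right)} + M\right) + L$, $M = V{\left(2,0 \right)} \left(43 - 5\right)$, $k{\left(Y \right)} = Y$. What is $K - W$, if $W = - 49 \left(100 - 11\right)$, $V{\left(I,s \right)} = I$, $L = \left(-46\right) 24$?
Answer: $10925$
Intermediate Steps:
$L = -1104$
$W = -4361$ ($W = \left(-49\right) 89 = -4361$)
$M = 76$ ($M = 2 \left(43 - 5\right) = 2 \cdot 38 = 76$)
$K = 6564$ ($K = - 6 \left(\left(-66 + 76\right) - 1104\right) = - 6 \left(10 - 1104\right) = \left(-6\right) \left(-1094\right) = 6564$)
$K - W = 6564 - -4361 = 6564 + 4361 = 10925$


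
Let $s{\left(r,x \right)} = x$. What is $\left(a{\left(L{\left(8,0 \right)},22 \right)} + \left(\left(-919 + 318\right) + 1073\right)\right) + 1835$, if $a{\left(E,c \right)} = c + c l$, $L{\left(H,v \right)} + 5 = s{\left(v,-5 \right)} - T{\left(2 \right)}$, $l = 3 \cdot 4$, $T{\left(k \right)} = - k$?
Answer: $2593$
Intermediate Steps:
$l = 12$
$L{\left(H,v \right)} = -8$ ($L{\left(H,v \right)} = -5 - \left(5 - 2\right) = -5 - 3 = -8$)
$a{\left(E,c \right)} = 13 c$ ($a{\left(E,c \right)} = c + c 12 = c + 12 c = 13 c$)
$\left(a{\left(L{\left(8,0 \right)},22 \right)} + \left(\left(-919 + 318\right) + 1073\right)\right) + 1835 = \left(13 \cdot 22 + \left(\left(-919 + 318\right) + 1073\right)\right) + 1835 = \left(286 + \left(-601 + 1073\right)\right) + 1835 = \left(286 + 472\right) + 1835 = 758 + 1835 = 2593$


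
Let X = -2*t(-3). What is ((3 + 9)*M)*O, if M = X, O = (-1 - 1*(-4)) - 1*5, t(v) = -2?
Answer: -96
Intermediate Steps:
X = 4 (X = -2*(-2) = 4)
O = -2 (O = (-1 + 4) - 5 = 3 - 5 = -2)
M = 4
((3 + 9)*M)*O = ((3 + 9)*4)*(-2) = (12*4)*(-2) = 48*(-2) = -96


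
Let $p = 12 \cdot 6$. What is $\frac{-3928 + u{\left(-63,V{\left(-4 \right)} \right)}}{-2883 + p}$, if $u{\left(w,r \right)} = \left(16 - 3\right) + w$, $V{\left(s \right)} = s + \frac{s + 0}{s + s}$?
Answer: $\frac{1326}{937} \approx 1.4152$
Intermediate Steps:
$p = 72$
$V{\left(s \right)} = \frac{1}{2} + s$ ($V{\left(s \right)} = s + \frac{s}{2 s} = s + s \frac{1}{2 s} = s + \frac{1}{2} = \frac{1}{2} + s$)
$u{\left(w,r \right)} = 13 + w$
$\frac{-3928 + u{\left(-63,V{\left(-4 \right)} \right)}}{-2883 + p} = \frac{-3928 + \left(13 - 63\right)}{-2883 + 72} = \frac{-3928 - 50}{-2811} = \left(-3978\right) \left(- \frac{1}{2811}\right) = \frac{1326}{937}$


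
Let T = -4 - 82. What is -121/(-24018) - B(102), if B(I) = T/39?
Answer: 690089/312234 ≈ 2.2102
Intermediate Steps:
T = -86
B(I) = -86/39
-121/(-24018) - B(102) = -121/(-24018) - 1*(-86/39) = -121*(-1/24018) + 86/39 = 121/24018 + 86/39 = 690089/312234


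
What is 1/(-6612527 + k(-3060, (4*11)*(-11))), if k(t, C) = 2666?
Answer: -1/6609861 ≈ -1.5129e-7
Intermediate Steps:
1/(-6612527 + k(-3060, (4*11)*(-11))) = 1/(-6612527 + 2666) = 1/(-6609861) = -1/6609861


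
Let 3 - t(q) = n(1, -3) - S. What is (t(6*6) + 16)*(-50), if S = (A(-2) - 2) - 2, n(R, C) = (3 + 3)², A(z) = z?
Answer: 1150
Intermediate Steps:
n(R, C) = 36 (n(R, C) = 6² = 36)
S = -6 (S = (-2 - 2) - 2 = -4 - 2 = -6)
t(q) = -39 (t(q) = 3 - (36 - 1*(-6)) = 3 - (36 + 6) = 3 - 1*42 = 3 - 42 = -39)
(t(6*6) + 16)*(-50) = (-39 + 16)*(-50) = -23*(-50) = 1150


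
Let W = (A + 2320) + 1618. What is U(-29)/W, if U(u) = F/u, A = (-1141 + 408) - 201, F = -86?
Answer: 43/43558 ≈ 0.00098719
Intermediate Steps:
A = -934 (A = -733 - 201 = -934)
U(u) = -86/u
W = 3004 (W = (-934 + 2320) + 1618 = 1386 + 1618 = 3004)
U(-29)/W = -86/(-29)/3004 = -86*(-1/29)*(1/3004) = (86/29)*(1/3004) = 43/43558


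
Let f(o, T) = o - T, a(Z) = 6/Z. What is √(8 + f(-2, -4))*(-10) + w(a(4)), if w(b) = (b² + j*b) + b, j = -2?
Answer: ¾ - 10*√10 ≈ -30.873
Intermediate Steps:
w(b) = b² - b (w(b) = (b² - 2*b) + b = b² - b)
√(8 + f(-2, -4))*(-10) + w(a(4)) = √(8 + (-2 - 1*(-4)))*(-10) + (6/4)*(-1 + 6/4) = √(8 + (-2 + 4))*(-10) + (6*(¼))*(-1 + 6*(¼)) = √(8 + 2)*(-10) + 3*(-1 + 3/2)/2 = √10*(-10) + (3/2)*(½) = -10*√10 + ¾ = ¾ - 10*√10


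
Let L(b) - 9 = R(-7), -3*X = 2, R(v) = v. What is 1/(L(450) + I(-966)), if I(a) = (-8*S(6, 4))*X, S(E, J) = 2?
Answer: 3/38 ≈ 0.078947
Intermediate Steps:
X = -⅔ (X = -⅓*2 = -⅔ ≈ -0.66667)
L(b) = 2 (L(b) = 9 - 7 = 2)
I(a) = 32/3 (I(a) = -8*2*(-⅔) = -16*(-⅔) = 32/3)
1/(L(450) + I(-966)) = 1/(2 + 32/3) = 1/(38/3) = 3/38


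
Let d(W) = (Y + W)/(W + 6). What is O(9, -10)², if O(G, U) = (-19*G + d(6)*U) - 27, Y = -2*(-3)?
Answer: 43264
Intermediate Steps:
Y = 6
d(W) = 1 (d(W) = (6 + W)/(W + 6) = (6 + W)/(6 + W) = 1)
O(G, U) = -27 + U - 19*G (O(G, U) = (-19*G + 1*U) - 27 = (-19*G + U) - 27 = (U - 19*G) - 27 = -27 + U - 19*G)
O(9, -10)² = (-27 - 10 - 19*9)² = (-27 - 10 - 171)² = (-208)² = 43264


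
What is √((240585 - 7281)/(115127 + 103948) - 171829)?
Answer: 3*I*√4072437089933/14605 ≈ 414.52*I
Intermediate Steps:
√((240585 - 7281)/(115127 + 103948) - 171829) = √(233304/219075 - 171829) = √(233304*(1/219075) - 171829) = √(77768/73025 - 171829) = √(-12547734957/73025) = 3*I*√4072437089933/14605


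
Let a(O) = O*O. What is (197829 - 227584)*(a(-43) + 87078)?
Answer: -2646022885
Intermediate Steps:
a(O) = O²
(197829 - 227584)*(a(-43) + 87078) = (197829 - 227584)*((-43)² + 87078) = -29755*(1849 + 87078) = -29755*88927 = -2646022885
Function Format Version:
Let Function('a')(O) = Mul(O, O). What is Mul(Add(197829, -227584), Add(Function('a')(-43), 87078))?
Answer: -2646022885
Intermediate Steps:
Function('a')(O) = Pow(O, 2)
Mul(Add(197829, -227584), Add(Function('a')(-43), 87078)) = Mul(Add(197829, -227584), Add(Pow(-43, 2), 87078)) = Mul(-29755, Add(1849, 87078)) = Mul(-29755, 88927) = -2646022885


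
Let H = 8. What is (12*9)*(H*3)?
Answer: 2592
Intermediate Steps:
(12*9)*(H*3) = (12*9)*(8*3) = 108*24 = 2592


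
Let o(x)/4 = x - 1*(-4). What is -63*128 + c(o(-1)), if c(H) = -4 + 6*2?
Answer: -8056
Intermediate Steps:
o(x) = 16 + 4*x (o(x) = 4*(x - 1*(-4)) = 4*(x + 4) = 4*(4 + x) = 16 + 4*x)
c(H) = 8 (c(H) = -4 + 12 = 8)
-63*128 + c(o(-1)) = -63*128 + 8 = -8064 + 8 = -8056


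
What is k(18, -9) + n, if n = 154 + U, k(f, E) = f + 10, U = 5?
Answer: 187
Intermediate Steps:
k(f, E) = 10 + f
n = 159 (n = 154 + 5 = 159)
k(18, -9) + n = (10 + 18) + 159 = 28 + 159 = 187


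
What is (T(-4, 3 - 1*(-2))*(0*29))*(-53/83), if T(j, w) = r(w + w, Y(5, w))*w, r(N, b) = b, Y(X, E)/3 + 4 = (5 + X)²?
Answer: 0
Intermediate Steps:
Y(X, E) = -12 + 3*(5 + X)²
T(j, w) = 288*w (T(j, w) = (-12 + 3*(5 + 5)²)*w = (-12 + 3*10²)*w = (-12 + 3*100)*w = (-12 + 300)*w = 288*w)
(T(-4, 3 - 1*(-2))*(0*29))*(-53/83) = ((288*(3 - 1*(-2)))*(0*29))*(-53/83) = ((288*(3 + 2))*0)*(-53*1/83) = ((288*5)*0)*(-53/83) = (1440*0)*(-53/83) = 0*(-53/83) = 0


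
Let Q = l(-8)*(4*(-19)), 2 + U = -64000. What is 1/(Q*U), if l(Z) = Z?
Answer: -1/38913216 ≈ -2.5698e-8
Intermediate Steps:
U = -64002 (U = -2 - 64000 = -64002)
Q = 608 (Q = -32*(-19) = -8*(-76) = 608)
1/(Q*U) = 1/(608*(-64002)) = (1/608)*(-1/64002) = -1/38913216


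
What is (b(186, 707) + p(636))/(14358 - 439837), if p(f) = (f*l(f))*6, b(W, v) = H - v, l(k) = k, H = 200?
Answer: -2426469/425479 ≈ -5.7029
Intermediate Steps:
b(W, v) = 200 - v
p(f) = 6*f² (p(f) = (f*f)*6 = f²*6 = 6*f²)
(b(186, 707) + p(636))/(14358 - 439837) = ((200 - 1*707) + 6*636²)/(14358 - 439837) = ((200 - 707) + 6*404496)/(-425479) = (-507 + 2426976)*(-1/425479) = 2426469*(-1/425479) = -2426469/425479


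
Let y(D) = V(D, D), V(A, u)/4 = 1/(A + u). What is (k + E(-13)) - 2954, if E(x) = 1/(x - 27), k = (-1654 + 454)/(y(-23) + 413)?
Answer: -1123279017/379880 ≈ -2956.9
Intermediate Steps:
V(A, u) = 4/(A + u)
y(D) = 2/D (y(D) = 4/(D + D) = 4/((2*D)) = 4*(1/(2*D)) = 2/D)
k = -27600/9497 (k = (-1654 + 454)/(2/(-23) + 413) = -1200/(2*(-1/23) + 413) = -1200/(-2/23 + 413) = -1200/9497/23 = -1200*23/9497 = -27600/9497 ≈ -2.9062)
E(x) = 1/(-27 + x)
(k + E(-13)) - 2954 = (-27600/9497 + 1/(-27 - 13)) - 2954 = (-27600/9497 + 1/(-40)) - 2954 = (-27600/9497 - 1/40) - 2954 = -1113497/379880 - 2954 = -1123279017/379880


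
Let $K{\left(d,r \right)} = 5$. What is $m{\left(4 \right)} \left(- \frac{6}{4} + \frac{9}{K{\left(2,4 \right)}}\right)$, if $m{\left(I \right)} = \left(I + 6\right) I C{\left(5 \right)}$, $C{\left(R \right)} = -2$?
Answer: $-24$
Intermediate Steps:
$m{\left(I \right)} = - 2 I \left(6 + I\right)$ ($m{\left(I \right)} = \left(I + 6\right) I \left(-2\right) = \left(6 + I\right) I \left(-2\right) = I \left(6 + I\right) \left(-2\right) = - 2 I \left(6 + I\right)$)
$m{\left(4 \right)} \left(- \frac{6}{4} + \frac{9}{K{\left(2,4 \right)}}\right) = \left(-2\right) 4 \left(6 + 4\right) \left(- \frac{6}{4} + \frac{9}{5}\right) = \left(-2\right) 4 \cdot 10 \left(\left(-6\right) \frac{1}{4} + 9 \cdot \frac{1}{5}\right) = - 80 \left(- \frac{3}{2} + \frac{9}{5}\right) = \left(-80\right) \frac{3}{10} = -24$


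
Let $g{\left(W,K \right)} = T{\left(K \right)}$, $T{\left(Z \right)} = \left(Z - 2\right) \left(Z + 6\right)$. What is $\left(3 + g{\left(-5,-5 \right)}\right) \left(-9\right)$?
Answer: $36$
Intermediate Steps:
$T{\left(Z \right)} = \left(-2 + Z\right) \left(6 + Z\right)$
$g{\left(W,K \right)} = -12 + K^{2} + 4 K$
$\left(3 + g{\left(-5,-5 \right)}\right) \left(-9\right) = \left(3 + \left(-12 + \left(-5\right)^{2} + 4 \left(-5\right)\right)\right) \left(-9\right) = \left(3 - 7\right) \left(-9\right) = \left(-4\right) \left(-9\right) = 36$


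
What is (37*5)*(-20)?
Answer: -3700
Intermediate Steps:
(37*5)*(-20) = 185*(-20) = -3700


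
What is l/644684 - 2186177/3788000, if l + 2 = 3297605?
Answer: 2770481707733/610515748000 ≈ 4.5379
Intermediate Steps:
l = 3297603 (l = -2 + 3297605 = 3297603)
l/644684 - 2186177/3788000 = 3297603/644684 - 2186177/3788000 = 2770481707733/610515748000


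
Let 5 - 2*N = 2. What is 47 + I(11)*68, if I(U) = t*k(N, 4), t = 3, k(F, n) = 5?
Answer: 1067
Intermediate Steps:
N = 3/2 (N = 5/2 - 1/2*2 = 5/2 - 1 = 3/2 ≈ 1.5000)
I(U) = 15 (I(U) = 3*5 = 15)
47 + I(11)*68 = 47 + 15*68 = 47 + 1020 = 1067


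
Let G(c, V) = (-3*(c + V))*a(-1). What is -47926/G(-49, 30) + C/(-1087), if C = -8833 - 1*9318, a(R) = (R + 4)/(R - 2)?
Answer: 53130169/61959 ≈ 857.50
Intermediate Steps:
a(R) = (4 + R)/(-2 + R)
G(c, V) = 3*V + 3*c (G(c, V) = (-3*(c + V))*((4 - 1)/(-2 - 1)) = (-3*(V + c))*(3/(-3)) = (-3*V - 3*c)*(-⅓*3) = (-3*V - 3*c)*(-1) = 3*V + 3*c)
C = -18151 (C = -8833 - 9318 = -18151)
-47926/G(-49, 30) + C/(-1087) = -47926/(3*30 + 3*(-49)) - 18151/(-1087) = -47926/(90 - 147) - 18151*(-1/1087) = -47926/(-57) + 18151/1087 = -47926*(-1/57) + 18151/1087 = 47926/57 + 18151/1087 = 53130169/61959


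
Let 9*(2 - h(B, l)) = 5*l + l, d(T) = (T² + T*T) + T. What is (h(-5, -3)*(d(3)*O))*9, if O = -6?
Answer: -4536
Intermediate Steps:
d(T) = T + 2*T² (d(T) = (T² + T²) + T = 2*T² + T = T + 2*T²)
h(B, l) = 2 - 2*l/3 (h(B, l) = 2 - (5*l + l)/9 = 2 - 2*l/3)
(h(-5, -3)*(d(3)*O))*9 = ((2 - ⅔*(-3))*((3*(1 + 2*3))*(-6)))*9 = ((2 + 2)*((3*(1 + 6))*(-6)))*9 = (4*((3*7)*(-6)))*9 = (4*(21*(-6)))*9 = (4*(-126))*9 = -504*9 = -4536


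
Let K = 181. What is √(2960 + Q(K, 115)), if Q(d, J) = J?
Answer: 5*√123 ≈ 55.453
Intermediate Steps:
√(2960 + Q(K, 115)) = √(2960 + 115) = √3075 = 5*√123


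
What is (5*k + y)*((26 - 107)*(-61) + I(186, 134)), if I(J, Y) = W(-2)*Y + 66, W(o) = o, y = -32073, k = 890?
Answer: -130905397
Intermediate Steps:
I(J, Y) = 66 - 2*Y (I(J, Y) = -2*Y + 66 = 66 - 2*Y)
(5*k + y)*((26 - 107)*(-61) + I(186, 134)) = (5*890 - 32073)*((26 - 107)*(-61) + (66 - 2*134)) = (4450 - 32073)*(-81*(-61) + (66 - 268)) = -27623*(4941 - 202) = -27623*4739 = -130905397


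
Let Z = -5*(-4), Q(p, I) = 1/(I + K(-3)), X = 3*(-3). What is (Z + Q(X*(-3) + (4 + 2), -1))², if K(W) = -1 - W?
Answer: 441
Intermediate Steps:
X = -9
Q(p, I) = 1/(2 + I) (Q(p, I) = 1/(I + (-1 - 1*(-3))) = 1/(I + (-1 + 3)) = 1/(I + 2) = 1/(2 + I))
Z = 20
(Z + Q(X*(-3) + (4 + 2), -1))² = (20 + 1/(2 - 1))² = (20 + 1/1)² = (20 + 1)² = 21² = 441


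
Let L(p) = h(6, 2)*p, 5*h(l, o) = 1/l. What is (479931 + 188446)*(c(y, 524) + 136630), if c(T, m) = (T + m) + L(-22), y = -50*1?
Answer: 1374550050973/15 ≈ 9.1637e+10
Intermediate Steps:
h(l, o) = 1/(5*l)
L(p) = p/30 (L(p) = ((⅕)/6)*p = ((⅕)*(⅙))*p = p/30)
y = -50
c(T, m) = -11/15 + T + m (c(T, m) = (T + m) + (1/30)*(-22) = (T + m) - 11/15 = -11/15 + T + m)
(479931 + 188446)*(c(y, 524) + 136630) = (479931 + 188446)*((-11/15 - 50 + 524) + 136630) = 668377*(7099/15 + 136630) = 668377*(2056549/15) = 1374550050973/15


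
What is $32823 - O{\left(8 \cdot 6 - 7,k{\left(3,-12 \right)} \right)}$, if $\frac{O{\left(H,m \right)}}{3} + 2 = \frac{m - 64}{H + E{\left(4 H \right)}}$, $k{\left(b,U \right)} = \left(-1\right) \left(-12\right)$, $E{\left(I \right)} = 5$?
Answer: $\frac{755145}{23} \approx 32832.0$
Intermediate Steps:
$k{\left(b,U \right)} = 12$
$O{\left(H,m \right)} = -6 + \frac{3 \left(-64 + m\right)}{5 + H}$ ($O{\left(H,m \right)} = -6 + 3 \frac{m - 64}{H + 5} = -6 + 3 \frac{-64 + m}{5 + H} = -6 + \frac{3 \left(-64 + m\right)}{5 + H}$)
$32823 - O{\left(8 \cdot 6 - 7,k{\left(3,-12 \right)} \right)} = 32823 - \frac{3 \left(-74 + 12 - 2 \left(8 \cdot 6 - 7\right)\right)}{5 + \left(8 \cdot 6 - 7\right)} = 32823 - \frac{3 \left(-74 + 12 - 2 \left(48 - 7\right)\right)}{5 + \left(48 - 7\right)} = 32823 - \frac{3 \left(-74 + 12 - 82\right)}{5 + 41} = 32823 - \frac{3 \left(-74 + 12 - 82\right)}{46} = 32823 - 3 \cdot \frac{1}{46} \left(-144\right) = 32823 - - \frac{216}{23} = 32823 + \frac{216}{23} = \frac{755145}{23}$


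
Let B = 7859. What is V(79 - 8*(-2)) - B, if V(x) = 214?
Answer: -7645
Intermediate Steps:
V(79 - 8*(-2)) - B = 214 - 1*7859 = 214 - 7859 = -7645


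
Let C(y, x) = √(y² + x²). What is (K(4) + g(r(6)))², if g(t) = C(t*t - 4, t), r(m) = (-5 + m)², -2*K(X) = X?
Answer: (2 - √10)² ≈ 1.3509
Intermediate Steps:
K(X) = -X/2
C(y, x) = √(x² + y²)
g(t) = √(t² + (-4 + t²)²) (g(t) = √(t² + (t*t - 4)²) = √(t² + (t² - 4)²) = √(t² + (-4 + t²)²))
(K(4) + g(r(6)))² = (-½*4 + √(((-5 + 6)²)² + (-4 + ((-5 + 6)²)²)²))² = (-2 + √((1²)² + (-4 + (1²)²)²))² = (-2 + √(1² + (-4 + 1²)²))² = (-2 + √(1 + (-4 + 1)²))² = (-2 + √(1 + (-3)²))² = (-2 + √(1 + 9))² = (-2 + √10)²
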